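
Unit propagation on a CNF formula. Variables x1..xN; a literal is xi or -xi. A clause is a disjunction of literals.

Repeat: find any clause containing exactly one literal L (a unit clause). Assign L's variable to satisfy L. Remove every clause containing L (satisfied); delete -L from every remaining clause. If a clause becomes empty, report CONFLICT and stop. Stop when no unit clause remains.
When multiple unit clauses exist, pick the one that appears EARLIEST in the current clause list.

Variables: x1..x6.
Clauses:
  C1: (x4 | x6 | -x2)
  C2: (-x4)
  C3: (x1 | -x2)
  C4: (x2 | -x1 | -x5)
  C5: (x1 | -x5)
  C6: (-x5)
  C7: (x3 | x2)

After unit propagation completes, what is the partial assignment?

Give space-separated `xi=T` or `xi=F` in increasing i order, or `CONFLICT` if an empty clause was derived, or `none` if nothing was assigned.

unit clause [-4] forces x4=F; simplify:
  drop 4 from [4, 6, -2] -> [6, -2]
  satisfied 1 clause(s); 6 remain; assigned so far: [4]
unit clause [-5] forces x5=F; simplify:
  satisfied 3 clause(s); 3 remain; assigned so far: [4, 5]

Answer: x4=F x5=F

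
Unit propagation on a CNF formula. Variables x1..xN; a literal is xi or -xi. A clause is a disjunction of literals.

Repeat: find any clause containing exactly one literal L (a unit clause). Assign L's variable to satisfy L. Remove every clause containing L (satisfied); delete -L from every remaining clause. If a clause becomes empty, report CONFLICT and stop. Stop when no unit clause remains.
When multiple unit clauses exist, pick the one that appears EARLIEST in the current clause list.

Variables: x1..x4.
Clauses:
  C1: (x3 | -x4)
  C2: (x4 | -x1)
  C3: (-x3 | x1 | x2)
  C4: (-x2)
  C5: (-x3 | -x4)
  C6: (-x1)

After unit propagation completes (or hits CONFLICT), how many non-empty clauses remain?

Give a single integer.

unit clause [-2] forces x2=F; simplify:
  drop 2 from [-3, 1, 2] -> [-3, 1]
  satisfied 1 clause(s); 5 remain; assigned so far: [2]
unit clause [-1] forces x1=F; simplify:
  drop 1 from [-3, 1] -> [-3]
  satisfied 2 clause(s); 3 remain; assigned so far: [1, 2]
unit clause [-3] forces x3=F; simplify:
  drop 3 from [3, -4] -> [-4]
  satisfied 2 clause(s); 1 remain; assigned so far: [1, 2, 3]
unit clause [-4] forces x4=F; simplify:
  satisfied 1 clause(s); 0 remain; assigned so far: [1, 2, 3, 4]

Answer: 0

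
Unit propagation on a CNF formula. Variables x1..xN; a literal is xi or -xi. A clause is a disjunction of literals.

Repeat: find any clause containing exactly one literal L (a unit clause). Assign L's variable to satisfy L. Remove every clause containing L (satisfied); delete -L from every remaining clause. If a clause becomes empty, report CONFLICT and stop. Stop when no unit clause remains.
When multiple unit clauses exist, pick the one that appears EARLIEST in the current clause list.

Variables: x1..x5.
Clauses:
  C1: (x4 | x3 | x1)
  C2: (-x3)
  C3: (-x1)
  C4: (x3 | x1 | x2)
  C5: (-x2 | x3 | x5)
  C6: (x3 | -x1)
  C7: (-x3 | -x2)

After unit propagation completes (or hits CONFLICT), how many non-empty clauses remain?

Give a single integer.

Answer: 0

Derivation:
unit clause [-3] forces x3=F; simplify:
  drop 3 from [4, 3, 1] -> [4, 1]
  drop 3 from [3, 1, 2] -> [1, 2]
  drop 3 from [-2, 3, 5] -> [-2, 5]
  drop 3 from [3, -1] -> [-1]
  satisfied 2 clause(s); 5 remain; assigned so far: [3]
unit clause [-1] forces x1=F; simplify:
  drop 1 from [4, 1] -> [4]
  drop 1 from [1, 2] -> [2]
  satisfied 2 clause(s); 3 remain; assigned so far: [1, 3]
unit clause [4] forces x4=T; simplify:
  satisfied 1 clause(s); 2 remain; assigned so far: [1, 3, 4]
unit clause [2] forces x2=T; simplify:
  drop -2 from [-2, 5] -> [5]
  satisfied 1 clause(s); 1 remain; assigned so far: [1, 2, 3, 4]
unit clause [5] forces x5=T; simplify:
  satisfied 1 clause(s); 0 remain; assigned so far: [1, 2, 3, 4, 5]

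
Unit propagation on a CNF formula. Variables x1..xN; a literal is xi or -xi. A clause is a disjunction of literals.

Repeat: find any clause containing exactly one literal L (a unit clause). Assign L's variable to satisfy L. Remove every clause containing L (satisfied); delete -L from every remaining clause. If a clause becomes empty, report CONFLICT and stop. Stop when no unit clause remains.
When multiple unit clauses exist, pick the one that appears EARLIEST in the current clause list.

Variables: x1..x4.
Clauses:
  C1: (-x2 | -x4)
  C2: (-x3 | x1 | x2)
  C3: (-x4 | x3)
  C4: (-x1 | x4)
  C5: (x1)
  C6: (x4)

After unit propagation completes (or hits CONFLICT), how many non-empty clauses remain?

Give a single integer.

Answer: 0

Derivation:
unit clause [1] forces x1=T; simplify:
  drop -1 from [-1, 4] -> [4]
  satisfied 2 clause(s); 4 remain; assigned so far: [1]
unit clause [4] forces x4=T; simplify:
  drop -4 from [-2, -4] -> [-2]
  drop -4 from [-4, 3] -> [3]
  satisfied 2 clause(s); 2 remain; assigned so far: [1, 4]
unit clause [-2] forces x2=F; simplify:
  satisfied 1 clause(s); 1 remain; assigned so far: [1, 2, 4]
unit clause [3] forces x3=T; simplify:
  satisfied 1 clause(s); 0 remain; assigned so far: [1, 2, 3, 4]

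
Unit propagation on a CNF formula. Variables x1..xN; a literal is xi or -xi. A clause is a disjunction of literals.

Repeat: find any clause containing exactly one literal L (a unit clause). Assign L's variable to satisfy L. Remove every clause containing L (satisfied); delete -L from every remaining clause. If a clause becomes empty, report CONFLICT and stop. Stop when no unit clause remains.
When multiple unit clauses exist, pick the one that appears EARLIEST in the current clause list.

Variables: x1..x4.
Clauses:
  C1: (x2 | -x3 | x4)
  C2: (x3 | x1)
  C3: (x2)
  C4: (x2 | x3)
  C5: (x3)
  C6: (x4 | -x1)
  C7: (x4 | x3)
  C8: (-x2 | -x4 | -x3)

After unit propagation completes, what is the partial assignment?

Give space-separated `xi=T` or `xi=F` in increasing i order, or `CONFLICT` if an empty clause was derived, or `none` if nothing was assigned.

Answer: x1=F x2=T x3=T x4=F

Derivation:
unit clause [2] forces x2=T; simplify:
  drop -2 from [-2, -4, -3] -> [-4, -3]
  satisfied 3 clause(s); 5 remain; assigned so far: [2]
unit clause [3] forces x3=T; simplify:
  drop -3 from [-4, -3] -> [-4]
  satisfied 3 clause(s); 2 remain; assigned so far: [2, 3]
unit clause [-4] forces x4=F; simplify:
  drop 4 from [4, -1] -> [-1]
  satisfied 1 clause(s); 1 remain; assigned so far: [2, 3, 4]
unit clause [-1] forces x1=F; simplify:
  satisfied 1 clause(s); 0 remain; assigned so far: [1, 2, 3, 4]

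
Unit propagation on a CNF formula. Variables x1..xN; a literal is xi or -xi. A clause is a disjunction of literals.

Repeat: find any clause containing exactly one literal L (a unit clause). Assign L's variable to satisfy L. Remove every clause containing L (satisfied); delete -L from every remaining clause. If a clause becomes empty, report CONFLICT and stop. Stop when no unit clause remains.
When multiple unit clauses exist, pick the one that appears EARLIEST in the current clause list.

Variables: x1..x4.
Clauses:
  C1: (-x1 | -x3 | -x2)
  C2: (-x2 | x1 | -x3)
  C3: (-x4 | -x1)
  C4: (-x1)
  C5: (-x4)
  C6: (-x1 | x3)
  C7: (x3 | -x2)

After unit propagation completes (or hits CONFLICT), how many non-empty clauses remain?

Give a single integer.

unit clause [-1] forces x1=F; simplify:
  drop 1 from [-2, 1, -3] -> [-2, -3]
  satisfied 4 clause(s); 3 remain; assigned so far: [1]
unit clause [-4] forces x4=F; simplify:
  satisfied 1 clause(s); 2 remain; assigned so far: [1, 4]

Answer: 2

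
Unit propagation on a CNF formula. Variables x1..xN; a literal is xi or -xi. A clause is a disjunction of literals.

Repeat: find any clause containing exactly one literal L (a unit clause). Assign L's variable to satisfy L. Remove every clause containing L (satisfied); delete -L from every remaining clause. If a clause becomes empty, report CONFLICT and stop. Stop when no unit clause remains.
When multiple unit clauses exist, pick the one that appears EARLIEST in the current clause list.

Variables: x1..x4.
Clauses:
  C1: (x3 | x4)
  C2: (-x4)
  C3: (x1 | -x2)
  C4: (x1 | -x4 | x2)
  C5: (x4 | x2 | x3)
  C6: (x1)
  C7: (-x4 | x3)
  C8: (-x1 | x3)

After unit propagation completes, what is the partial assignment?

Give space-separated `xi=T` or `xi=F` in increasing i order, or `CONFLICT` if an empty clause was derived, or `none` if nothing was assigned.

Answer: x1=T x3=T x4=F

Derivation:
unit clause [-4] forces x4=F; simplify:
  drop 4 from [3, 4] -> [3]
  drop 4 from [4, 2, 3] -> [2, 3]
  satisfied 3 clause(s); 5 remain; assigned so far: [4]
unit clause [3] forces x3=T; simplify:
  satisfied 3 clause(s); 2 remain; assigned so far: [3, 4]
unit clause [1] forces x1=T; simplify:
  satisfied 2 clause(s); 0 remain; assigned so far: [1, 3, 4]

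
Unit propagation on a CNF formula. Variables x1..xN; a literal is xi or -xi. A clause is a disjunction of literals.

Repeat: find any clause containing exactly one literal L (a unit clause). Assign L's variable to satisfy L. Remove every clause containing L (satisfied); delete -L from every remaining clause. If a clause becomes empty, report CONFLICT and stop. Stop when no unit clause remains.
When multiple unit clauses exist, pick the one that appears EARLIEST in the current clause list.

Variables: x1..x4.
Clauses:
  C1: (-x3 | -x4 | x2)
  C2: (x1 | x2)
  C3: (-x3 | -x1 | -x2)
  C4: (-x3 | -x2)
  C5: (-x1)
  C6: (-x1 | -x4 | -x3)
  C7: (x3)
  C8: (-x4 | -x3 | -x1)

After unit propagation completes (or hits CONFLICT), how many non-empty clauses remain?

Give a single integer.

unit clause [-1] forces x1=F; simplify:
  drop 1 from [1, 2] -> [2]
  satisfied 4 clause(s); 4 remain; assigned so far: [1]
unit clause [2] forces x2=T; simplify:
  drop -2 from [-3, -2] -> [-3]
  satisfied 2 clause(s); 2 remain; assigned so far: [1, 2]
unit clause [-3] forces x3=F; simplify:
  drop 3 from [3] -> [] (empty!)
  satisfied 1 clause(s); 1 remain; assigned so far: [1, 2, 3]
CONFLICT (empty clause)

Answer: 0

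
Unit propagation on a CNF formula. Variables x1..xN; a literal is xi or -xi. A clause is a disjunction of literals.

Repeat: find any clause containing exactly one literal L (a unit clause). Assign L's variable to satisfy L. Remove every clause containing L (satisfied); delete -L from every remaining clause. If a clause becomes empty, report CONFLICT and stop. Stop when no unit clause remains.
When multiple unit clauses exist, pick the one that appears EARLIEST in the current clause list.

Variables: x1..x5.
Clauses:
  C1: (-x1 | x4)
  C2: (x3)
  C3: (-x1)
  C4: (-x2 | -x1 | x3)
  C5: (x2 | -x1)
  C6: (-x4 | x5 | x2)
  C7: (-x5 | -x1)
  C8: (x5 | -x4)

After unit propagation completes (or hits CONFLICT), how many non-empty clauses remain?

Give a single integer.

unit clause [3] forces x3=T; simplify:
  satisfied 2 clause(s); 6 remain; assigned so far: [3]
unit clause [-1] forces x1=F; simplify:
  satisfied 4 clause(s); 2 remain; assigned so far: [1, 3]

Answer: 2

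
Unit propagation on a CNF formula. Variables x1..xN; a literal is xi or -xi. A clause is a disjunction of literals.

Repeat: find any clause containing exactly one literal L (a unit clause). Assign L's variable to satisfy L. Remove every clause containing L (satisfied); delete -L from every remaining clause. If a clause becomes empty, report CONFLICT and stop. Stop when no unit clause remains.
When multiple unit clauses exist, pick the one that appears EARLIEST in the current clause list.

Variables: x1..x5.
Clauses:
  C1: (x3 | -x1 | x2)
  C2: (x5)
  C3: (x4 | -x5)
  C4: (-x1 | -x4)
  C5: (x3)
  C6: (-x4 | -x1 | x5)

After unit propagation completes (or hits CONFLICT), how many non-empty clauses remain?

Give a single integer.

Answer: 0

Derivation:
unit clause [5] forces x5=T; simplify:
  drop -5 from [4, -5] -> [4]
  satisfied 2 clause(s); 4 remain; assigned so far: [5]
unit clause [4] forces x4=T; simplify:
  drop -4 from [-1, -4] -> [-1]
  satisfied 1 clause(s); 3 remain; assigned so far: [4, 5]
unit clause [-1] forces x1=F; simplify:
  satisfied 2 clause(s); 1 remain; assigned so far: [1, 4, 5]
unit clause [3] forces x3=T; simplify:
  satisfied 1 clause(s); 0 remain; assigned so far: [1, 3, 4, 5]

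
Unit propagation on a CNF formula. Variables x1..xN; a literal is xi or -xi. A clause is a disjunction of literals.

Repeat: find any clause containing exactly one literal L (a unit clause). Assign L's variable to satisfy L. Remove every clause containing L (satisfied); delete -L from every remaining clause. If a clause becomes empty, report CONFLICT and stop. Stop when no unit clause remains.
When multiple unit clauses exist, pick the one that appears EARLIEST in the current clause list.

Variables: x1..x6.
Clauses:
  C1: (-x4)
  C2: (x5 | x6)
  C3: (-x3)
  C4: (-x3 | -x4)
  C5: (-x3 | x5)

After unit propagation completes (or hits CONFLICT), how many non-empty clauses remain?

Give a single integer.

unit clause [-4] forces x4=F; simplify:
  satisfied 2 clause(s); 3 remain; assigned so far: [4]
unit clause [-3] forces x3=F; simplify:
  satisfied 2 clause(s); 1 remain; assigned so far: [3, 4]

Answer: 1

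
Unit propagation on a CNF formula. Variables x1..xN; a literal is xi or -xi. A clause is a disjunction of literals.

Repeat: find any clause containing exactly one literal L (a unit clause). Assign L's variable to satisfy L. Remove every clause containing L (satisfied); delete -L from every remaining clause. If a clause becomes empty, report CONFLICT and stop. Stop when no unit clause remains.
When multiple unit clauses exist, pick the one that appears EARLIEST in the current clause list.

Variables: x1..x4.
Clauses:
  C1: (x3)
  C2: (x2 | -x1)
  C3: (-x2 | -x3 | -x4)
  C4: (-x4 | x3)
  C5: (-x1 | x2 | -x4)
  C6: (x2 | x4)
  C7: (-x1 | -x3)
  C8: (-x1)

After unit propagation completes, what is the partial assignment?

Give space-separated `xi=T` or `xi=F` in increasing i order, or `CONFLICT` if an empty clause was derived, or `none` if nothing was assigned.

Answer: x1=F x3=T

Derivation:
unit clause [3] forces x3=T; simplify:
  drop -3 from [-2, -3, -4] -> [-2, -4]
  drop -3 from [-1, -3] -> [-1]
  satisfied 2 clause(s); 6 remain; assigned so far: [3]
unit clause [-1] forces x1=F; simplify:
  satisfied 4 clause(s); 2 remain; assigned so far: [1, 3]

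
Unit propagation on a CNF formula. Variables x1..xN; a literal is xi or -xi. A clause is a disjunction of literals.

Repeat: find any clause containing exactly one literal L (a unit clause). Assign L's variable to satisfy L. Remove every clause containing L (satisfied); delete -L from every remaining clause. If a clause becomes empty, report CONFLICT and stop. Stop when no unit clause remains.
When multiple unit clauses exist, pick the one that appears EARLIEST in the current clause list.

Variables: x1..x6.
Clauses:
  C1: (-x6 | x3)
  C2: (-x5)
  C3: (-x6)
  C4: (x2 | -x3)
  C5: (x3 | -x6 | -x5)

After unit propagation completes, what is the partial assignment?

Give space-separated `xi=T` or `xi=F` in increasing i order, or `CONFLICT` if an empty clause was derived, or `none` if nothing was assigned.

Answer: x5=F x6=F

Derivation:
unit clause [-5] forces x5=F; simplify:
  satisfied 2 clause(s); 3 remain; assigned so far: [5]
unit clause [-6] forces x6=F; simplify:
  satisfied 2 clause(s); 1 remain; assigned so far: [5, 6]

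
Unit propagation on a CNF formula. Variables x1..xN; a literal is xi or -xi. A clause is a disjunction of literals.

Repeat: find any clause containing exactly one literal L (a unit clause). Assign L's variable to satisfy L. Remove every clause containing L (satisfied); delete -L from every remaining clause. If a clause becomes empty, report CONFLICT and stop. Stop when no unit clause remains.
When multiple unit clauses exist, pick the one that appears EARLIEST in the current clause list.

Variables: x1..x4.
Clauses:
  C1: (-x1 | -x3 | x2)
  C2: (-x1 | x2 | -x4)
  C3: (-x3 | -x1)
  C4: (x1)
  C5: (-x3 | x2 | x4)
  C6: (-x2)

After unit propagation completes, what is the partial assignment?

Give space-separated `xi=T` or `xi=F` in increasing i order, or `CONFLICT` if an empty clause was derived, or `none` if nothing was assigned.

unit clause [1] forces x1=T; simplify:
  drop -1 from [-1, -3, 2] -> [-3, 2]
  drop -1 from [-1, 2, -4] -> [2, -4]
  drop -1 from [-3, -1] -> [-3]
  satisfied 1 clause(s); 5 remain; assigned so far: [1]
unit clause [-3] forces x3=F; simplify:
  satisfied 3 clause(s); 2 remain; assigned so far: [1, 3]
unit clause [-2] forces x2=F; simplify:
  drop 2 from [2, -4] -> [-4]
  satisfied 1 clause(s); 1 remain; assigned so far: [1, 2, 3]
unit clause [-4] forces x4=F; simplify:
  satisfied 1 clause(s); 0 remain; assigned so far: [1, 2, 3, 4]

Answer: x1=T x2=F x3=F x4=F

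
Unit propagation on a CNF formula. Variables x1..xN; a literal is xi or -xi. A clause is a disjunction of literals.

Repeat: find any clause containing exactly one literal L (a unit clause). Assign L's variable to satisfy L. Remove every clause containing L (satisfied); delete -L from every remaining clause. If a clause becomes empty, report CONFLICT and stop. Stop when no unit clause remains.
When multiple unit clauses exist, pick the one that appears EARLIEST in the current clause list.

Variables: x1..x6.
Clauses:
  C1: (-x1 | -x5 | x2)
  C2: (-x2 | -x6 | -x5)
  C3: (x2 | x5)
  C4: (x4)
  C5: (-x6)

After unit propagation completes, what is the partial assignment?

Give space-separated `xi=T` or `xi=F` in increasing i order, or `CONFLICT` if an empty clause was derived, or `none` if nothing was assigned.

Answer: x4=T x6=F

Derivation:
unit clause [4] forces x4=T; simplify:
  satisfied 1 clause(s); 4 remain; assigned so far: [4]
unit clause [-6] forces x6=F; simplify:
  satisfied 2 clause(s); 2 remain; assigned so far: [4, 6]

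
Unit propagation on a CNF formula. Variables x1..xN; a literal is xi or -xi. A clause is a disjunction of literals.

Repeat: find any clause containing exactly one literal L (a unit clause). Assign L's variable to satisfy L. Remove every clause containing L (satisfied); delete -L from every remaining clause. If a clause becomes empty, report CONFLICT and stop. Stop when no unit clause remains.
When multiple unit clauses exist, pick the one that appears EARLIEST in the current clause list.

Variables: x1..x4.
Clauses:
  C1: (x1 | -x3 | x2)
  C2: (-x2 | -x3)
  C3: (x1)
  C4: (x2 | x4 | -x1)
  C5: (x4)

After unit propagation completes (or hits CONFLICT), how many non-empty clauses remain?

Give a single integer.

Answer: 1

Derivation:
unit clause [1] forces x1=T; simplify:
  drop -1 from [2, 4, -1] -> [2, 4]
  satisfied 2 clause(s); 3 remain; assigned so far: [1]
unit clause [4] forces x4=T; simplify:
  satisfied 2 clause(s); 1 remain; assigned so far: [1, 4]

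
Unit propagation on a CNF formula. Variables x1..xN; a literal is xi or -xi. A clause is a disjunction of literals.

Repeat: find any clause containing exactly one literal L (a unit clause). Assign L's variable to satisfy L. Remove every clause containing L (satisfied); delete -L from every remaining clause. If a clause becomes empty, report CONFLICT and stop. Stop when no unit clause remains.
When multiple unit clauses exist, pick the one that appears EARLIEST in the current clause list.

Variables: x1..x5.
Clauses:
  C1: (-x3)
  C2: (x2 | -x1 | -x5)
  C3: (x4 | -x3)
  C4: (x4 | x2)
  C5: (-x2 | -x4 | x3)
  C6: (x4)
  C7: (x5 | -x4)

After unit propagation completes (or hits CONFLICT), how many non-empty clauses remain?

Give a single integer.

unit clause [-3] forces x3=F; simplify:
  drop 3 from [-2, -4, 3] -> [-2, -4]
  satisfied 2 clause(s); 5 remain; assigned so far: [3]
unit clause [4] forces x4=T; simplify:
  drop -4 from [-2, -4] -> [-2]
  drop -4 from [5, -4] -> [5]
  satisfied 2 clause(s); 3 remain; assigned so far: [3, 4]
unit clause [-2] forces x2=F; simplify:
  drop 2 from [2, -1, -5] -> [-1, -5]
  satisfied 1 clause(s); 2 remain; assigned so far: [2, 3, 4]
unit clause [5] forces x5=T; simplify:
  drop -5 from [-1, -5] -> [-1]
  satisfied 1 clause(s); 1 remain; assigned so far: [2, 3, 4, 5]
unit clause [-1] forces x1=F; simplify:
  satisfied 1 clause(s); 0 remain; assigned so far: [1, 2, 3, 4, 5]

Answer: 0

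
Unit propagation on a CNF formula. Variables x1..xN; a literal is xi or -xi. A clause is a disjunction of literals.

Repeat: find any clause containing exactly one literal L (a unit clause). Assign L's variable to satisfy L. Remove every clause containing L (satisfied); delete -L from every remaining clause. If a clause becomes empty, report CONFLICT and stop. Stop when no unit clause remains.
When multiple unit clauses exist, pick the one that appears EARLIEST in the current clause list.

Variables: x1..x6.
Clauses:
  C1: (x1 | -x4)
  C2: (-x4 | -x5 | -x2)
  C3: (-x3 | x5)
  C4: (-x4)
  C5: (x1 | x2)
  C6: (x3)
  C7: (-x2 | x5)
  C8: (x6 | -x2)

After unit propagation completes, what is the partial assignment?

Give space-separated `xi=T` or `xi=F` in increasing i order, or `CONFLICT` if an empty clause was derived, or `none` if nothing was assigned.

Answer: x3=T x4=F x5=T

Derivation:
unit clause [-4] forces x4=F; simplify:
  satisfied 3 clause(s); 5 remain; assigned so far: [4]
unit clause [3] forces x3=T; simplify:
  drop -3 from [-3, 5] -> [5]
  satisfied 1 clause(s); 4 remain; assigned so far: [3, 4]
unit clause [5] forces x5=T; simplify:
  satisfied 2 clause(s); 2 remain; assigned so far: [3, 4, 5]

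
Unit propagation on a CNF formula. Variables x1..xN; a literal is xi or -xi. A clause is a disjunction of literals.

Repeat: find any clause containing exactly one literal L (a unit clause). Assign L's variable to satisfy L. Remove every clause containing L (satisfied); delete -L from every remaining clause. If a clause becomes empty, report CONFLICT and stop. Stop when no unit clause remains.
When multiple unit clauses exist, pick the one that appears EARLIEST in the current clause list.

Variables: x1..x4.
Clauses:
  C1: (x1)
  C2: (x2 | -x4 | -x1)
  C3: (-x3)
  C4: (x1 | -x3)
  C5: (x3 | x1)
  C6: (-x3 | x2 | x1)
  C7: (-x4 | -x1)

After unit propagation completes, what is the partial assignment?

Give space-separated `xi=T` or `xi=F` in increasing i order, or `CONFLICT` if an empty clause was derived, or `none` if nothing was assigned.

Answer: x1=T x3=F x4=F

Derivation:
unit clause [1] forces x1=T; simplify:
  drop -1 from [2, -4, -1] -> [2, -4]
  drop -1 from [-4, -1] -> [-4]
  satisfied 4 clause(s); 3 remain; assigned so far: [1]
unit clause [-3] forces x3=F; simplify:
  satisfied 1 clause(s); 2 remain; assigned so far: [1, 3]
unit clause [-4] forces x4=F; simplify:
  satisfied 2 clause(s); 0 remain; assigned so far: [1, 3, 4]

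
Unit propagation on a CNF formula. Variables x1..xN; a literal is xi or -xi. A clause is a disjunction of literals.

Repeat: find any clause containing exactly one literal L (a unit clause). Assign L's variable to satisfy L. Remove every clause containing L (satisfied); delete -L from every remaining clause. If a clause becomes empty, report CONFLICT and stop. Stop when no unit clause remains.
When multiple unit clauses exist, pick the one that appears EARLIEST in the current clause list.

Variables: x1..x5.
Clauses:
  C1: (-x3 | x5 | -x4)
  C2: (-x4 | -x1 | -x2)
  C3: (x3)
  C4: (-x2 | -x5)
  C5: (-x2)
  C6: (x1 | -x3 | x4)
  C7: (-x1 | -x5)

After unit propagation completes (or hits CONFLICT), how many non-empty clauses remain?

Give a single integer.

unit clause [3] forces x3=T; simplify:
  drop -3 from [-3, 5, -4] -> [5, -4]
  drop -3 from [1, -3, 4] -> [1, 4]
  satisfied 1 clause(s); 6 remain; assigned so far: [3]
unit clause [-2] forces x2=F; simplify:
  satisfied 3 clause(s); 3 remain; assigned so far: [2, 3]

Answer: 3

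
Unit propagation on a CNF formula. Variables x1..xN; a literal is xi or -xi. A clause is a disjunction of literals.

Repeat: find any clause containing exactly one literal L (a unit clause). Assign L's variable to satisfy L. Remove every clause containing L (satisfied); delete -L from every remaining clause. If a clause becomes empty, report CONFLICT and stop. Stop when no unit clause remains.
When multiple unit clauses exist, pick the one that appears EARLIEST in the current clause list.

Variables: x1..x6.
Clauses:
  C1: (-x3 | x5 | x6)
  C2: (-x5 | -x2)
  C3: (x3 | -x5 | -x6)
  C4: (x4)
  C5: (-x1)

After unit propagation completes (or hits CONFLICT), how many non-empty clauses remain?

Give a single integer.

Answer: 3

Derivation:
unit clause [4] forces x4=T; simplify:
  satisfied 1 clause(s); 4 remain; assigned so far: [4]
unit clause [-1] forces x1=F; simplify:
  satisfied 1 clause(s); 3 remain; assigned so far: [1, 4]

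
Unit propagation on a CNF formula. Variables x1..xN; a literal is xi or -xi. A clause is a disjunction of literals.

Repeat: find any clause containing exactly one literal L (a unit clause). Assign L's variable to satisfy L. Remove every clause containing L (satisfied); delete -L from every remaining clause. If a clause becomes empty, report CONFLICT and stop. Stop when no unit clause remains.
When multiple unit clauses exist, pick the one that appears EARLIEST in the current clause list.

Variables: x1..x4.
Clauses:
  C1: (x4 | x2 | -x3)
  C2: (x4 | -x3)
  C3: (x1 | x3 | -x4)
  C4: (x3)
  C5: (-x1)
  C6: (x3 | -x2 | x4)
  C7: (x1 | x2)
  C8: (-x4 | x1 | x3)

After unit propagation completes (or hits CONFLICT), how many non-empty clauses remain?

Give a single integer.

unit clause [3] forces x3=T; simplify:
  drop -3 from [4, 2, -3] -> [4, 2]
  drop -3 from [4, -3] -> [4]
  satisfied 4 clause(s); 4 remain; assigned so far: [3]
unit clause [4] forces x4=T; simplify:
  satisfied 2 clause(s); 2 remain; assigned so far: [3, 4]
unit clause [-1] forces x1=F; simplify:
  drop 1 from [1, 2] -> [2]
  satisfied 1 clause(s); 1 remain; assigned so far: [1, 3, 4]
unit clause [2] forces x2=T; simplify:
  satisfied 1 clause(s); 0 remain; assigned so far: [1, 2, 3, 4]

Answer: 0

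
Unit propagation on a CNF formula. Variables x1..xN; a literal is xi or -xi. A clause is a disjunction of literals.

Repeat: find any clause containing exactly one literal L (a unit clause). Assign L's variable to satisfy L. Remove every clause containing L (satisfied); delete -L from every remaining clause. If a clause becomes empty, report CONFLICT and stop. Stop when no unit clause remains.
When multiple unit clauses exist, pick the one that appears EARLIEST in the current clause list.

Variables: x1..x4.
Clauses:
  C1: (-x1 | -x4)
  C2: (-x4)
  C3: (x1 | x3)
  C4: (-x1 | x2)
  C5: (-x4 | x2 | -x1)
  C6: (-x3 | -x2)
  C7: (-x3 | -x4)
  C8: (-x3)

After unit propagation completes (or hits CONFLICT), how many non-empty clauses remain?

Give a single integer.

unit clause [-4] forces x4=F; simplify:
  satisfied 4 clause(s); 4 remain; assigned so far: [4]
unit clause [-3] forces x3=F; simplify:
  drop 3 from [1, 3] -> [1]
  satisfied 2 clause(s); 2 remain; assigned so far: [3, 4]
unit clause [1] forces x1=T; simplify:
  drop -1 from [-1, 2] -> [2]
  satisfied 1 clause(s); 1 remain; assigned so far: [1, 3, 4]
unit clause [2] forces x2=T; simplify:
  satisfied 1 clause(s); 0 remain; assigned so far: [1, 2, 3, 4]

Answer: 0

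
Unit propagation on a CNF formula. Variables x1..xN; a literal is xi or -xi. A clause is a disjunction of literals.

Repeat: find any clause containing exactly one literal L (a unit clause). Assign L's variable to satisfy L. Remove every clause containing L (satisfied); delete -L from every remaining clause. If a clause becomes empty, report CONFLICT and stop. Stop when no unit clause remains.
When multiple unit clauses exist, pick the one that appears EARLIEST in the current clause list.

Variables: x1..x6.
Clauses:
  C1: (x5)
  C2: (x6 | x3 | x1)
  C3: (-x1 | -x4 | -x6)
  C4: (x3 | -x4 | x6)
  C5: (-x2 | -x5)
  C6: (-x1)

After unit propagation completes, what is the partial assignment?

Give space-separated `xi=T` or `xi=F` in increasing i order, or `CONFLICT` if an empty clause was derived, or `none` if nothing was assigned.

unit clause [5] forces x5=T; simplify:
  drop -5 from [-2, -5] -> [-2]
  satisfied 1 clause(s); 5 remain; assigned so far: [5]
unit clause [-2] forces x2=F; simplify:
  satisfied 1 clause(s); 4 remain; assigned so far: [2, 5]
unit clause [-1] forces x1=F; simplify:
  drop 1 from [6, 3, 1] -> [6, 3]
  satisfied 2 clause(s); 2 remain; assigned so far: [1, 2, 5]

Answer: x1=F x2=F x5=T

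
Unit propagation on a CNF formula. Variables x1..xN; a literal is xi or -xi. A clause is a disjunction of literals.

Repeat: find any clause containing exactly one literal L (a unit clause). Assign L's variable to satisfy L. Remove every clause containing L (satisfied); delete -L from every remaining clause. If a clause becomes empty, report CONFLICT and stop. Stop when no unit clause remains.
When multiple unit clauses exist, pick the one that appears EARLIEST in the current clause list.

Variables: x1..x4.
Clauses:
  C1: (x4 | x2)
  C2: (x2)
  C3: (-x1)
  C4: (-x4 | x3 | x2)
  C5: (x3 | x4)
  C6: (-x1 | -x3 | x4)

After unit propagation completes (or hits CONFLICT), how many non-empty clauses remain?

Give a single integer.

Answer: 1

Derivation:
unit clause [2] forces x2=T; simplify:
  satisfied 3 clause(s); 3 remain; assigned so far: [2]
unit clause [-1] forces x1=F; simplify:
  satisfied 2 clause(s); 1 remain; assigned so far: [1, 2]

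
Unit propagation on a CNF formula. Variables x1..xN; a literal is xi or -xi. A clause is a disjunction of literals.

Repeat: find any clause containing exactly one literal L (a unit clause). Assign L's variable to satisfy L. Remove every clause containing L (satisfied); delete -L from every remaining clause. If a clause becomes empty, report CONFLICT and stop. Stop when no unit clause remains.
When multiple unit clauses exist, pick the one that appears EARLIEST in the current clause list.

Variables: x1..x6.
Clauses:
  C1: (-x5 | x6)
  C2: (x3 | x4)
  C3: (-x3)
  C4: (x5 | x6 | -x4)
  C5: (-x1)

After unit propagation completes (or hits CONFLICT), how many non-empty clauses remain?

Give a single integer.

Answer: 2

Derivation:
unit clause [-3] forces x3=F; simplify:
  drop 3 from [3, 4] -> [4]
  satisfied 1 clause(s); 4 remain; assigned so far: [3]
unit clause [4] forces x4=T; simplify:
  drop -4 from [5, 6, -4] -> [5, 6]
  satisfied 1 clause(s); 3 remain; assigned so far: [3, 4]
unit clause [-1] forces x1=F; simplify:
  satisfied 1 clause(s); 2 remain; assigned so far: [1, 3, 4]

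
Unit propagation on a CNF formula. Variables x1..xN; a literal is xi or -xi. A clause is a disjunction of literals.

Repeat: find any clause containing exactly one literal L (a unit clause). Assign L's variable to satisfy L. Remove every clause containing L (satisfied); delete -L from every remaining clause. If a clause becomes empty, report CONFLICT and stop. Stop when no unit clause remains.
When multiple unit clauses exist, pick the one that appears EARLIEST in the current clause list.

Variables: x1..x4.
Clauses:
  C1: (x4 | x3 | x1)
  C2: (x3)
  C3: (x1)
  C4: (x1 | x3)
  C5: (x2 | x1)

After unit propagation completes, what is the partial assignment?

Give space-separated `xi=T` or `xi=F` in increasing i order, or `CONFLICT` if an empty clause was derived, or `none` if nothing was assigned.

unit clause [3] forces x3=T; simplify:
  satisfied 3 clause(s); 2 remain; assigned so far: [3]
unit clause [1] forces x1=T; simplify:
  satisfied 2 clause(s); 0 remain; assigned so far: [1, 3]

Answer: x1=T x3=T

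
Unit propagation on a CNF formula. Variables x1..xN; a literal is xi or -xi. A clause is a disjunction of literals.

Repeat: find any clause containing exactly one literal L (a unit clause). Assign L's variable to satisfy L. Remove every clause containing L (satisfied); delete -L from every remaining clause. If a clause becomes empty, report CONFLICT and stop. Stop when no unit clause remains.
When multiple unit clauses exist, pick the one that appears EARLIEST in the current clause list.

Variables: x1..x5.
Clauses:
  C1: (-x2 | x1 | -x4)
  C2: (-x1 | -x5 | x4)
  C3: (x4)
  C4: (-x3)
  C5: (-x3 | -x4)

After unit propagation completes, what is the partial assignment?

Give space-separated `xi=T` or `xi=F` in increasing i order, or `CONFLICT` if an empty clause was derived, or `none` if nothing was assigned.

Answer: x3=F x4=T

Derivation:
unit clause [4] forces x4=T; simplify:
  drop -4 from [-2, 1, -4] -> [-2, 1]
  drop -4 from [-3, -4] -> [-3]
  satisfied 2 clause(s); 3 remain; assigned so far: [4]
unit clause [-3] forces x3=F; simplify:
  satisfied 2 clause(s); 1 remain; assigned so far: [3, 4]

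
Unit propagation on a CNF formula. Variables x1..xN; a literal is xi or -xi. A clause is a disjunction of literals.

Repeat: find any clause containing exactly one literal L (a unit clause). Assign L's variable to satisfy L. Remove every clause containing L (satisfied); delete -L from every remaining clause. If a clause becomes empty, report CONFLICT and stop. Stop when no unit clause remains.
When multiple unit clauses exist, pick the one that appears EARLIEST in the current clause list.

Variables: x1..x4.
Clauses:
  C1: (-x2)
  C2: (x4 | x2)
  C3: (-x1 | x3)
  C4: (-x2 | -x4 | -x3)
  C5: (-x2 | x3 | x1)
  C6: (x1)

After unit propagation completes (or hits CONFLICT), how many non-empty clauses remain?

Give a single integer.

unit clause [-2] forces x2=F; simplify:
  drop 2 from [4, 2] -> [4]
  satisfied 3 clause(s); 3 remain; assigned so far: [2]
unit clause [4] forces x4=T; simplify:
  satisfied 1 clause(s); 2 remain; assigned so far: [2, 4]
unit clause [1] forces x1=T; simplify:
  drop -1 from [-1, 3] -> [3]
  satisfied 1 clause(s); 1 remain; assigned so far: [1, 2, 4]
unit clause [3] forces x3=T; simplify:
  satisfied 1 clause(s); 0 remain; assigned so far: [1, 2, 3, 4]

Answer: 0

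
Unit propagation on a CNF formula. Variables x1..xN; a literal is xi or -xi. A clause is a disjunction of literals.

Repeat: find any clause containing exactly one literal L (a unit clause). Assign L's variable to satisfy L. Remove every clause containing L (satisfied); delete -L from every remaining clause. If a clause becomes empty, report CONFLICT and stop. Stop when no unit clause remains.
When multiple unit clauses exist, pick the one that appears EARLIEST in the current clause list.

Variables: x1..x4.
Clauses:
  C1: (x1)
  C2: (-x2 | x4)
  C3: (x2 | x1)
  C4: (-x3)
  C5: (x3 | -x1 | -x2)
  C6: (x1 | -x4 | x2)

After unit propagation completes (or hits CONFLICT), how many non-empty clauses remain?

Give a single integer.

Answer: 0

Derivation:
unit clause [1] forces x1=T; simplify:
  drop -1 from [3, -1, -2] -> [3, -2]
  satisfied 3 clause(s); 3 remain; assigned so far: [1]
unit clause [-3] forces x3=F; simplify:
  drop 3 from [3, -2] -> [-2]
  satisfied 1 clause(s); 2 remain; assigned so far: [1, 3]
unit clause [-2] forces x2=F; simplify:
  satisfied 2 clause(s); 0 remain; assigned so far: [1, 2, 3]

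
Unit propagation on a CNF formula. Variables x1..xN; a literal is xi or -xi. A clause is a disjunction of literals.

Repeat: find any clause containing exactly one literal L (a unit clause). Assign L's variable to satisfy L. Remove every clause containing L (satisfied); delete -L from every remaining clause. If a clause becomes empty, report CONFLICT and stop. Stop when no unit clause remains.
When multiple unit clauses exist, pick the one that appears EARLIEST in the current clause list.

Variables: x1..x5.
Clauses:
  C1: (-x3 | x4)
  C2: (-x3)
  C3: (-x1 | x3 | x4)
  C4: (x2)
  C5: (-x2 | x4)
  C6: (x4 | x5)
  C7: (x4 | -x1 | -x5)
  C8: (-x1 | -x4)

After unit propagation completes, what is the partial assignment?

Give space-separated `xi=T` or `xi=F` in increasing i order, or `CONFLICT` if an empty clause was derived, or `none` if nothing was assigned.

unit clause [-3] forces x3=F; simplify:
  drop 3 from [-1, 3, 4] -> [-1, 4]
  satisfied 2 clause(s); 6 remain; assigned so far: [3]
unit clause [2] forces x2=T; simplify:
  drop -2 from [-2, 4] -> [4]
  satisfied 1 clause(s); 5 remain; assigned so far: [2, 3]
unit clause [4] forces x4=T; simplify:
  drop -4 from [-1, -4] -> [-1]
  satisfied 4 clause(s); 1 remain; assigned so far: [2, 3, 4]
unit clause [-1] forces x1=F; simplify:
  satisfied 1 clause(s); 0 remain; assigned so far: [1, 2, 3, 4]

Answer: x1=F x2=T x3=F x4=T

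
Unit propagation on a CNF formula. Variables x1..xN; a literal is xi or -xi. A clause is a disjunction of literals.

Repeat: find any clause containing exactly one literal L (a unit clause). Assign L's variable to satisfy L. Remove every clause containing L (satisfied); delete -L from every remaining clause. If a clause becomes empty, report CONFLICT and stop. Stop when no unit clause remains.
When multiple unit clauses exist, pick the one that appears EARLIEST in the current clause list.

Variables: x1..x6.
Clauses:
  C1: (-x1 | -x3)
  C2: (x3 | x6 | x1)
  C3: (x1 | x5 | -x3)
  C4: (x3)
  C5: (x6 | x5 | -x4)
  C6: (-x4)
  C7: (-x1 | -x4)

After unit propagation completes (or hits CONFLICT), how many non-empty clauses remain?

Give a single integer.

Answer: 0

Derivation:
unit clause [3] forces x3=T; simplify:
  drop -3 from [-1, -3] -> [-1]
  drop -3 from [1, 5, -3] -> [1, 5]
  satisfied 2 clause(s); 5 remain; assigned so far: [3]
unit clause [-1] forces x1=F; simplify:
  drop 1 from [1, 5] -> [5]
  satisfied 2 clause(s); 3 remain; assigned so far: [1, 3]
unit clause [5] forces x5=T; simplify:
  satisfied 2 clause(s); 1 remain; assigned so far: [1, 3, 5]
unit clause [-4] forces x4=F; simplify:
  satisfied 1 clause(s); 0 remain; assigned so far: [1, 3, 4, 5]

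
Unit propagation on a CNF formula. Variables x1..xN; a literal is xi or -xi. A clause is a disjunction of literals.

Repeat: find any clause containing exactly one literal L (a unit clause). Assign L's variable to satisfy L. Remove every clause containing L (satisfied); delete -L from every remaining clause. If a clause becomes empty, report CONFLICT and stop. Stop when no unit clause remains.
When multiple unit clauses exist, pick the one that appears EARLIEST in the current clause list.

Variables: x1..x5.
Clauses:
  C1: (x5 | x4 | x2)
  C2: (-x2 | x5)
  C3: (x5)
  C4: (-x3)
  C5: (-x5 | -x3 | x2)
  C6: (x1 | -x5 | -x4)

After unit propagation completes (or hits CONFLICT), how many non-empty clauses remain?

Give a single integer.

unit clause [5] forces x5=T; simplify:
  drop -5 from [-5, -3, 2] -> [-3, 2]
  drop -5 from [1, -5, -4] -> [1, -4]
  satisfied 3 clause(s); 3 remain; assigned so far: [5]
unit clause [-3] forces x3=F; simplify:
  satisfied 2 clause(s); 1 remain; assigned so far: [3, 5]

Answer: 1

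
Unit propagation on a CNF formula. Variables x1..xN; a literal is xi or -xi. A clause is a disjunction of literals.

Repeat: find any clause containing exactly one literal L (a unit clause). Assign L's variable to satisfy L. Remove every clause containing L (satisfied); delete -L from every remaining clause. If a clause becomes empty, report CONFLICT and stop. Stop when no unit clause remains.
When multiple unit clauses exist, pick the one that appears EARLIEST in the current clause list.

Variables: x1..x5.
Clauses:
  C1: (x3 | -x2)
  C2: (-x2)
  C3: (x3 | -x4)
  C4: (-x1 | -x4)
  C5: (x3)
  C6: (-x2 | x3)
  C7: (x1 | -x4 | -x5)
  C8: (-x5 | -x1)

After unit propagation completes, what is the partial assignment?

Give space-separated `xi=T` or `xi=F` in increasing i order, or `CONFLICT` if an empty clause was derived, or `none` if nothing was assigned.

unit clause [-2] forces x2=F; simplify:
  satisfied 3 clause(s); 5 remain; assigned so far: [2]
unit clause [3] forces x3=T; simplify:
  satisfied 2 clause(s); 3 remain; assigned so far: [2, 3]

Answer: x2=F x3=T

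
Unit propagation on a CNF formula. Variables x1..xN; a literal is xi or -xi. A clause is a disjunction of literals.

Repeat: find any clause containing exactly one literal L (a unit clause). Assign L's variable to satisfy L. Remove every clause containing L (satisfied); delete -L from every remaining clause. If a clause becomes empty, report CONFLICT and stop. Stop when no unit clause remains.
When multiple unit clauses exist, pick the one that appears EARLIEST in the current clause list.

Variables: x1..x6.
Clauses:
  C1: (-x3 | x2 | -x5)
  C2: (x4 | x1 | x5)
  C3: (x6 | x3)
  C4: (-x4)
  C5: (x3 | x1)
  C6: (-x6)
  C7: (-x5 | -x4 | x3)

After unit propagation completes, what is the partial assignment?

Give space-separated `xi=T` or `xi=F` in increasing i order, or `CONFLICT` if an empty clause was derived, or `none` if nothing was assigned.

unit clause [-4] forces x4=F; simplify:
  drop 4 from [4, 1, 5] -> [1, 5]
  satisfied 2 clause(s); 5 remain; assigned so far: [4]
unit clause [-6] forces x6=F; simplify:
  drop 6 from [6, 3] -> [3]
  satisfied 1 clause(s); 4 remain; assigned so far: [4, 6]
unit clause [3] forces x3=T; simplify:
  drop -3 from [-3, 2, -5] -> [2, -5]
  satisfied 2 clause(s); 2 remain; assigned so far: [3, 4, 6]

Answer: x3=T x4=F x6=F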